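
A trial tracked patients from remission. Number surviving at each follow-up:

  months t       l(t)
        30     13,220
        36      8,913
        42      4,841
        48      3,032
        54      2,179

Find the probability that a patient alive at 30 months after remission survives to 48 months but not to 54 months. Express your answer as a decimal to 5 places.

This is the probability of reaching 48 but not 54, conditional on being alive at 30: (l(48) − l(54)) / l(30).
= (3,032 − 2,179) / 13,220 = 853 / 13,220 = 0.064523.

0.06452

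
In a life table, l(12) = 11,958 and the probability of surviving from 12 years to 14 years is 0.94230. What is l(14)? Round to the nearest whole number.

l(14) = l(12) × p = 11,958 × 0.94230 = 11268.

11268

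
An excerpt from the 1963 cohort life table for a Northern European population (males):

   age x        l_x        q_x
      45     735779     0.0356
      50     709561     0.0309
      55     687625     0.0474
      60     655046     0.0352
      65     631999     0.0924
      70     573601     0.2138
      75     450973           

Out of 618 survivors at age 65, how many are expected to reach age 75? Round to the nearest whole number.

The relevant probability is 450973/631999 = 0.713566.
Expected number = 618 × 0.713566 = 441.

441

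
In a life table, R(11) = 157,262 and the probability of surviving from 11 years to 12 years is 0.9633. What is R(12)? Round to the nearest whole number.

R(12) = R(11) × p = 157,262 × 0.9633 = 151490.

151490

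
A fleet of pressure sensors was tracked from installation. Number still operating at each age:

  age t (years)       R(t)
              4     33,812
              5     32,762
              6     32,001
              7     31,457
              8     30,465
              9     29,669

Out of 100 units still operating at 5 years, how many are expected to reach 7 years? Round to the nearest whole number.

The relevant probability is 31,457/32,762 = 0.960167.
Expected number = 100 × 0.960167 = 96.

96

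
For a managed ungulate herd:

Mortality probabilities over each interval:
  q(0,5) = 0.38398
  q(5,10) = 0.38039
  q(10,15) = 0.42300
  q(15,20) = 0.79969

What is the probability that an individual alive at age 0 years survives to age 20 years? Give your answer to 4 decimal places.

The overall survival probability is (1 − 0.38398) × (1 − 0.38039) × (1 − 0.42300) × (1 − 0.79969).
= 0.61602 × 0.61961 × 0.57700 × 0.20031 = 0.044116.

0.0441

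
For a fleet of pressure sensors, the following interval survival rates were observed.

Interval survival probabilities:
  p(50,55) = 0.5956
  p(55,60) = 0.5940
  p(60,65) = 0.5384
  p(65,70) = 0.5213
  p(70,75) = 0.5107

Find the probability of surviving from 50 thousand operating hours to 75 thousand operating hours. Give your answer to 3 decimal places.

0.051

P(survive 50→75) = 0.5956 × 0.5940 × 0.5384 × 0.5213 × 0.5107.
= 0.050711.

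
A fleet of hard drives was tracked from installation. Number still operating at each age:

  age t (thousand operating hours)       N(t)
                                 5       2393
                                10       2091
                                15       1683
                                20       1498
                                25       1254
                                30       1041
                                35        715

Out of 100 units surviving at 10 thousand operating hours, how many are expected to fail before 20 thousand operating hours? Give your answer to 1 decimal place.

The relevant probability is 1 − 1498/2091 = 0.283596.
Expected number = 100 × 0.283596 = 28.4.

28.4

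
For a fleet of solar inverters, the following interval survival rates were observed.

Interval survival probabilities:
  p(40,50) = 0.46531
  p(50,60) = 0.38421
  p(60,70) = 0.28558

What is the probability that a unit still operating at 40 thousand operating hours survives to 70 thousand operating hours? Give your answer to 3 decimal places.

0.051

The overall survival probability is 0.46531 × 0.38421 × 0.28558.
= 0.051055.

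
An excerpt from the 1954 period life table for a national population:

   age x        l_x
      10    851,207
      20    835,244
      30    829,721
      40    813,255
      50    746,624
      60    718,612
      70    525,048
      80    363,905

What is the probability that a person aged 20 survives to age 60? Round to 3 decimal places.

We want 40p20 = l_60/l_20.
The conditional survival probability is l_60/l_20 = 718,612/835,244 = 0.860362.

0.860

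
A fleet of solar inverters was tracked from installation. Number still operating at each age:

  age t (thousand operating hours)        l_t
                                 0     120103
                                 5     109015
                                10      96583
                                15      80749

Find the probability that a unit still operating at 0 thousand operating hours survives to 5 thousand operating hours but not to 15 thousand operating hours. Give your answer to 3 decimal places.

This is the probability of reaching 5 but not 15, conditional on being operational at 0: (l_5 − l_15) / l_0.
= (109015 − 80749) / 120103 = 28266 / 120103 = 0.235348.

0.235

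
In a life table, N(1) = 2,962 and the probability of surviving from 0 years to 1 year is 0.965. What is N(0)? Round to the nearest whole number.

N(0) = N(1) / p = 2,962 / 0.965 = 3069.

3069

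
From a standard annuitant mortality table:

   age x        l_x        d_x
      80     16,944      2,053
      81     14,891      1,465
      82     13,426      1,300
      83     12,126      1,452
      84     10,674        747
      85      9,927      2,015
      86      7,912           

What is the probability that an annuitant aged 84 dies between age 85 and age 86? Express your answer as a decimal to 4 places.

This is the probability of reaching 85 but not 86, conditional on being alive at 84: (l_85 − l_86) / l_84.
= (9,927 − 7,912) / 10,674 = 2,015 / 10,674 = 0.188776.

0.1888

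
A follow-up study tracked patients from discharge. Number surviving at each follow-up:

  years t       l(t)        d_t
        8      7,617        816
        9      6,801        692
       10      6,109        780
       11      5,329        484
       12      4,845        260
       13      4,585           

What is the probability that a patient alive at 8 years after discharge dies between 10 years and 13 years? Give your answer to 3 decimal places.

0.200

This is the probability of reaching 10 but not 13, conditional on being alive at 8: (l(10) − l(13)) / l(8).
= (6,109 − 4,585) / 7,617 = 1,524 / 7,617 = 0.200079.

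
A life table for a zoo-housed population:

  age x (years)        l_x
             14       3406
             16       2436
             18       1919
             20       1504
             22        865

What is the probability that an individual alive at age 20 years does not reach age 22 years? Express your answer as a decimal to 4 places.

P(die before 22 | alive at 20) = 1 − l_22/l_20 = 1 − 865/1504 = (639)/1504 = 0.424867.

0.4249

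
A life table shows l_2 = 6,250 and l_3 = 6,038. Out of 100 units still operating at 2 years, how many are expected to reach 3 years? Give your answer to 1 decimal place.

The relevant probability is 6,038/6,250 = 0.966080.
Expected number = 100 × 0.966080 = 96.6.

96.6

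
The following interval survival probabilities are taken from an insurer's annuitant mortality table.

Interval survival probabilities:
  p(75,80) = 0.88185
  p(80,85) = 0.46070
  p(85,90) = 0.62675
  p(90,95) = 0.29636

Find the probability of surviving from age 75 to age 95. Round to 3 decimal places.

0.075

Chaining the interval survival probabilities: 0.88185 × 0.46070 × 0.62675 × 0.29636.
= 0.075462.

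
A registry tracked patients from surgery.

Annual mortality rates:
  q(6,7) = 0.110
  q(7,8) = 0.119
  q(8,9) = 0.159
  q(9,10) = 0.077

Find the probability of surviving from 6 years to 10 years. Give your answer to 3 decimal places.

0.609

P(survive 6→10) = (1 − 0.110) × (1 − 0.119) × (1 − 0.159) × (1 − 0.077).
= 0.890 × 0.881 × 0.841 × 0.923 = 0.608644.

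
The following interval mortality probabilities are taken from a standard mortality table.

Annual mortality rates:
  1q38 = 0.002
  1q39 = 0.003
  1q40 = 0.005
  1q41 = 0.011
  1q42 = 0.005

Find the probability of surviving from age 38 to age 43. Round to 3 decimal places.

Survival from 38 to 43 is the product of surviving each interval: (1 − 0.002) × (1 − 0.003) × (1 − 0.005) × (1 − 0.011) × (1 − 0.005).
= 0.998 × 0.997 × 0.995 × 0.989 × 0.995 = 0.974245.

0.974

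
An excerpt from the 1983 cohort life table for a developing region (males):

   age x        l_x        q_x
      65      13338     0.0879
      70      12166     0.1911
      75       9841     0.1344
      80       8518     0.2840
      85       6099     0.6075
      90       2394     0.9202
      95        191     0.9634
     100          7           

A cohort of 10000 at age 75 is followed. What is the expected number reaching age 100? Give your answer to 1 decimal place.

The relevant probability is 7/9841 = 0.000711.
Expected number = 10000 × 0.000711 = 7.1.

7.1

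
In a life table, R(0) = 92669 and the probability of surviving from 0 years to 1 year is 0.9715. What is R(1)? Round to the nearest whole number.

90028

R(1) = R(0) × p = 92669 × 0.9715 = 90028.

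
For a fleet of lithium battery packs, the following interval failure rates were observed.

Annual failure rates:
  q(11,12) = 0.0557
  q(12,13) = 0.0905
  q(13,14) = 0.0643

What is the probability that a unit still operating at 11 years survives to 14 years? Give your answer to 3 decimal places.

Chaining the interval survival probabilities: (1 − 0.0557) × (1 − 0.0905) × (1 − 0.0643).
= 0.9443 × 0.9095 × 0.9357 = 0.803617.

0.804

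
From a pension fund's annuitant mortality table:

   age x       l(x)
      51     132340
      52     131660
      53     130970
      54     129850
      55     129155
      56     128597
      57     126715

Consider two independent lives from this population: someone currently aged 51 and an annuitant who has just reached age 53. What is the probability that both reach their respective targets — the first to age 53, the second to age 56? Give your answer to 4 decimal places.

p₁ = l(53)/l(51) = 130970/132340 = 0.989648; p₂ = l(56)/l(53) = 128597/130970 = 0.981881.
P(both) = p₁ × p₂ = 0.989648 × 0.981881 = 0.971717.

0.9717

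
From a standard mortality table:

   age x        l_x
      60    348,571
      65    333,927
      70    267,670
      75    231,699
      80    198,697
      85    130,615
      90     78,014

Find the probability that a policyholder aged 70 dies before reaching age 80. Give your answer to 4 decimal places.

0.2577

P(die before 80 | alive at 70) = 1 − l_80/l_70 = 1 − 198,697/267,670 = (68,973)/267,670 = 0.257679.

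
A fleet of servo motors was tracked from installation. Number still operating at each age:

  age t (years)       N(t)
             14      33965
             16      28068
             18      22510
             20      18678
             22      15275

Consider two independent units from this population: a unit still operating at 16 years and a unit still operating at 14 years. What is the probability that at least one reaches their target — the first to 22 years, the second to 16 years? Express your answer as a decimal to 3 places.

p₁ = N(22)/N(16) = 15275/28068 = 0.544214; p₂ = N(16)/N(14) = 28068/33965 = 0.826380.
P(at least one) = 1 − (1−p₁)(1−p₂) = 1 − 0.455786 × 0.173620 = 0.920866.

0.921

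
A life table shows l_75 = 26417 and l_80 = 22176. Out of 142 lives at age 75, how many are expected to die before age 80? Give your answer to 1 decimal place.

The relevant probability is 1 − 22176/26417 = 0.160541.
Expected number = 142 × 0.160541 = 22.8.

22.8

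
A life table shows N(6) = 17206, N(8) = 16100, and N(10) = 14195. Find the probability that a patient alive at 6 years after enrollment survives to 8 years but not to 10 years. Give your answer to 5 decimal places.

This is the probability of reaching 8 but not 10, conditional on being alive at 6: (N(8) − N(10)) / N(6).
= (16100 − 14195) / 17206 = 1905 / 17206 = 0.110717.

0.11072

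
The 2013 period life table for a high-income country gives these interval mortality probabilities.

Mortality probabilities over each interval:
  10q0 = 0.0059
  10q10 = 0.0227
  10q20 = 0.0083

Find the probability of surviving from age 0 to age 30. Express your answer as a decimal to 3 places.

0.963

30p0 = (1 − 0.0059) × (1 − 0.0227) × (1 − 0.0083).
= 0.9941 × 0.9773 × 0.9917 = 0.963470.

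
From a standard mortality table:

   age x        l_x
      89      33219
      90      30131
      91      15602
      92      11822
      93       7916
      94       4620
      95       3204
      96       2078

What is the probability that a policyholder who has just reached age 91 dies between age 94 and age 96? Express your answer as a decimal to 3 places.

0.163

This is the probability of reaching 94 but not 96, conditional on being alive at 91: (l_94 − l_96) / l_91.
= (4620 − 2078) / 15602 = 2542 / 15602 = 0.162928.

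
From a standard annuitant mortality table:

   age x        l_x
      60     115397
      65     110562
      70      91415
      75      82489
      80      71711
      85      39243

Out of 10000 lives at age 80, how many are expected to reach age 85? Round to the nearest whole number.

The relevant probability is 39243/71711 = 0.547238.
Expected number = 10000 × 0.547238 = 5472.

5472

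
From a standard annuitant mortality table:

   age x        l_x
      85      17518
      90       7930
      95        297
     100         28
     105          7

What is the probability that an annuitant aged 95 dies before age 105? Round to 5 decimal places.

0.97643

P(die before 105 | alive at 95) = 1 − l_105/l_95 = 1 − 7/297 = (290)/297 = 0.976431.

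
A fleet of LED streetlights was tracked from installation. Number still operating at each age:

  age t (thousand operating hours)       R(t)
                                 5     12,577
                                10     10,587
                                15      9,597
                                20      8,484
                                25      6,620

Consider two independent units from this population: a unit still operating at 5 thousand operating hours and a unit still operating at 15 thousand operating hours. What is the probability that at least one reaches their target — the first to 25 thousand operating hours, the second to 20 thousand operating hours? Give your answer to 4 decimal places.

0.9451

p₁ = R(25)/R(5) = 6,620/12,577 = 0.526358; p₂ = R(20)/R(15) = 8,484/9,597 = 0.884026.
P(at least one) = 1 − (1−p₁)(1−p₂) = 1 − 0.473642 × 0.115974 = 0.945070.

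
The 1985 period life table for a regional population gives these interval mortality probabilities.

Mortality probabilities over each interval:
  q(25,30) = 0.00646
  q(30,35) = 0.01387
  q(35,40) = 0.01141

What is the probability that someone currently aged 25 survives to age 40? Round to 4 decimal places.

0.9686

Chaining the interval survival probabilities: (1 − 0.00646) × (1 − 0.01387) × (1 − 0.01141).
= 0.99354 × 0.98613 × 0.98859 = 0.968581.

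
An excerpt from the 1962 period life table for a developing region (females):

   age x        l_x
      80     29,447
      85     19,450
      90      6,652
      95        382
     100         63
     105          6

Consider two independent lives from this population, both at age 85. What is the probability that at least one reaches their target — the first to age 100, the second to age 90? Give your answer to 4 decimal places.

0.3441

p₁ = l_100/l_85 = 63/19,450 = 0.003239; p₂ = l_90/l_85 = 6,652/19,450 = 0.342005.
P(at least one) = 1 − (1−p₁)(1−p₂) = 1 − 0.996761 × 0.657995 = 0.344136.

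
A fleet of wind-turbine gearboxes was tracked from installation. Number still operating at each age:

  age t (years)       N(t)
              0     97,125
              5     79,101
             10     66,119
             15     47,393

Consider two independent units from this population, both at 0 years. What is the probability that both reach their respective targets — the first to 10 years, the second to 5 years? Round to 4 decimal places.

0.5544

p₁ = N(10)/N(0) = 66,119/97,125 = 0.680762; p₂ = N(5)/N(0) = 79,101/97,125 = 0.814425.
P(both) = p₁ × p₂ = 0.680762 × 0.814425 = 0.554430.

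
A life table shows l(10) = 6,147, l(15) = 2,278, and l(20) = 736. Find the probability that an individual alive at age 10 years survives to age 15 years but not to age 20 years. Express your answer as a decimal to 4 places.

This is the probability of reaching 15 but not 20, conditional on being alive at 10: (l(15) − l(20)) / l(10).
= (2,278 − 736) / 6,147 = 1,542 / 6,147 = 0.250854.

0.2509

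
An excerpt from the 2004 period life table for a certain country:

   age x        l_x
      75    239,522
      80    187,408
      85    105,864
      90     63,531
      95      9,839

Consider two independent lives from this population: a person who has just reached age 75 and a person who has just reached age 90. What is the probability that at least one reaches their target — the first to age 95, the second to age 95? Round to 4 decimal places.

0.1896

p₁ = l_95/l_75 = 9,839/239,522 = 0.041078; p₂ = l_95/l_90 = 9,839/63,531 = 0.154869.
P(at least one) = 1 − (1−p₁)(1−p₂) = 1 − 0.958922 × 0.845131 = 0.189585.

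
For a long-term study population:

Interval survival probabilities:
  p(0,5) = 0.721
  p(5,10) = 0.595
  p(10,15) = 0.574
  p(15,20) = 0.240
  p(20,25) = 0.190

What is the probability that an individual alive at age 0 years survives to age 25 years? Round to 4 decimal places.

0.0112

P(survive 0→25) = 0.721 × 0.595 × 0.574 × 0.240 × 0.190.
= 0.011229.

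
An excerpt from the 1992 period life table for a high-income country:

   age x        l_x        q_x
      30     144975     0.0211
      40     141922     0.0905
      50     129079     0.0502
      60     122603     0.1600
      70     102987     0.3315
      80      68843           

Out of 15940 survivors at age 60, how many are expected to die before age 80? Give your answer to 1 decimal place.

6989.5

The relevant probability is 1 − 68843/122603 = 0.438488.
Expected number = 15940 × 0.438488 = 6989.5.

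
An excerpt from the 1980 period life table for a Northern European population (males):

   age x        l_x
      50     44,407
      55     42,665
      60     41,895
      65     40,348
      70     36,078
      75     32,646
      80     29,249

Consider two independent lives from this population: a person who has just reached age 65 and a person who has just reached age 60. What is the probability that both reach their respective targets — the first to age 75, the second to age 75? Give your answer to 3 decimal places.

0.630

p₁ = l_75/l_65 = 32,646/40,348 = 0.809111; p₂ = l_75/l_60 = 32,646/41,895 = 0.779234.
P(both) = p₁ × p₂ = 0.809111 × 0.779234 = 0.630487.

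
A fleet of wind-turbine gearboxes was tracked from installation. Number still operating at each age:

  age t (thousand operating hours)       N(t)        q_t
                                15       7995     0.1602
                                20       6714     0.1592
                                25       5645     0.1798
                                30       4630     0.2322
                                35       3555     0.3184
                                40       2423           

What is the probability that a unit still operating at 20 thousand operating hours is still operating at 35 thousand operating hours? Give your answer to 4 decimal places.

The conditional survival probability is N(35)/N(20) = 3555/6714 = 0.529491.

0.5295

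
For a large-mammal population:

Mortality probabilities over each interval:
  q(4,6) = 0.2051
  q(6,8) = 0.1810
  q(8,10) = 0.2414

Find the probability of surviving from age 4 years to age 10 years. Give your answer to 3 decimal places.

Chaining the interval survival probabilities: (1 − 0.2051) × (1 − 0.1810) × (1 − 0.2414).
= 0.7949 × 0.8190 × 0.7586 = 0.493866.

0.494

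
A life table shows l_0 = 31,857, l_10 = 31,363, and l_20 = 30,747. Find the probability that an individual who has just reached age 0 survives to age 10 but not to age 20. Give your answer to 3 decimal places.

This is the probability of reaching 10 but not 20, conditional on being alive at 0: (l_10 − l_20) / l_0.
= (31,363 − 30,747) / 31,857 = 616 / 31,857 = 0.019336.

0.019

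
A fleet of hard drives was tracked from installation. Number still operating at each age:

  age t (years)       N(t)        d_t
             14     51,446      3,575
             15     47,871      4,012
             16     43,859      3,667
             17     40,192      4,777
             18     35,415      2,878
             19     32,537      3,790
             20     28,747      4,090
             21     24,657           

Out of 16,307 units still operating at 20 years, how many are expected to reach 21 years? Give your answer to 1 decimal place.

13986.9

The relevant probability is 24,657/28,747 = 0.857724.
Expected number = 16,307 × 0.857724 = 13986.9.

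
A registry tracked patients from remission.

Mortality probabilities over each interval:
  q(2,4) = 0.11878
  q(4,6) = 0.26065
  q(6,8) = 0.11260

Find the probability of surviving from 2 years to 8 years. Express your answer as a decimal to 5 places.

0.57817

Chaining the interval survival probabilities: (1 − 0.11878) × (1 − 0.26065) × (1 − 0.11260).
= 0.88122 × 0.73935 × 0.88740 = 0.578168.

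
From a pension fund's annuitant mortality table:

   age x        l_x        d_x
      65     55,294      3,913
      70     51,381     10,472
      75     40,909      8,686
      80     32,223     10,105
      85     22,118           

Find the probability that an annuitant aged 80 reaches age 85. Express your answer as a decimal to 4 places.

We want 5p80 = l_85/l_80.
The conditional survival probability is l_85/l_80 = 22,118/32,223 = 0.686404.

0.6864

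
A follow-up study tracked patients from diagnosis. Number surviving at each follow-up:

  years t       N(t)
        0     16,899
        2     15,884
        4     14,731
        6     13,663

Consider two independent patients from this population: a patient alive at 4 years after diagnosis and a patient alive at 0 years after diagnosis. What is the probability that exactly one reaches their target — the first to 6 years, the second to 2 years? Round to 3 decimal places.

0.124

p₁ = N(6)/N(4) = 13,663/14,731 = 0.927500; p₂ = N(2)/N(0) = 15,884/16,899 = 0.939937.
P(exactly one) = p₁(1−p₂) + (1−p₁)p₂ = 0.055708 + 0.068145 = 0.123854.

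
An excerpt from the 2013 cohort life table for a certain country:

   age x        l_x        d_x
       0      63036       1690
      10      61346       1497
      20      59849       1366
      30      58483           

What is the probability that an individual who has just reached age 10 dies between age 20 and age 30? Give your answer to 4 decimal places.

0.0223

We want 10|10q10 = (l_20 − l_30)/l_10.
This is the probability of reaching 20 but not 30, conditional on being alive at 10: (l_20 − l_30) / l_10.
= (59849 − 58483) / 61346 = 1366 / 61346 = 0.022267.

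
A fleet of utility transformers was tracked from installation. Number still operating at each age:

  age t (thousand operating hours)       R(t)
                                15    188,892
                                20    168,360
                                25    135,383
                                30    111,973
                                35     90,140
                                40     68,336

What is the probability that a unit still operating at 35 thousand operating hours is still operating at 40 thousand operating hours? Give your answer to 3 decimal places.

0.758

The conditional survival probability is R(40)/R(35) = 68,336/90,140 = 0.758110.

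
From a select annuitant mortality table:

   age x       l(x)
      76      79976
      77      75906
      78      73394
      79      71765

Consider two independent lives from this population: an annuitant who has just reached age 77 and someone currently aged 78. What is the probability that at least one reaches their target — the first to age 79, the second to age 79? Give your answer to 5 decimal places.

0.99879

p₁ = l(79)/l(77) = 71765/75906 = 0.945446; p₂ = l(79)/l(78) = 71765/73394 = 0.977805.
P(at least one) = 1 − (1−p₁)(1−p₂) = 1 − 0.054554 × 0.022195 = 0.998789.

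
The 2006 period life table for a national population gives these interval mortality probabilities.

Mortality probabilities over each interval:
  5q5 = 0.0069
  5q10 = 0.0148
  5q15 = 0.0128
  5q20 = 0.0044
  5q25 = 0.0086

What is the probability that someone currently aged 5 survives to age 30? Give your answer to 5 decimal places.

0.95336

Survival from 5 to 30 is the product of surviving each interval: (1 − 0.0069) × (1 − 0.0148) × (1 − 0.0128) × (1 − 0.0044) × (1 − 0.0086).
= 0.9931 × 0.9852 × 0.9872 × 0.9956 × 0.9914 = 0.953359.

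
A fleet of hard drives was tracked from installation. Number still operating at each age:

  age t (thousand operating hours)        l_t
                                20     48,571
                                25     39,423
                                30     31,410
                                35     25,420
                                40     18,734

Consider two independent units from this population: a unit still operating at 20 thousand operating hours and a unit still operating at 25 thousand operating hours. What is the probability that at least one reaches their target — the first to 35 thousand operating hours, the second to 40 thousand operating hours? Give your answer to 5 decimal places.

0.74986

p₁ = l_35/l_20 = 25,420/48,571 = 0.523358; p₂ = l_40/l_25 = 18,734/39,423 = 0.475205.
P(at least one) = 1 − (1−p₁)(1−p₂) = 1 − 0.476642 × 0.524795 = 0.749861.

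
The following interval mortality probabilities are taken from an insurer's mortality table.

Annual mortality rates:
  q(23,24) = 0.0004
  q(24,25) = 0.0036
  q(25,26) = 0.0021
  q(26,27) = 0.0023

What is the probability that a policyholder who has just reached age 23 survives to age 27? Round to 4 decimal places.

0.9916

The overall survival probability is (1 − 0.0004) × (1 − 0.0036) × (1 − 0.0021) × (1 − 0.0023).
= 0.9996 × 0.9964 × 0.9979 × 0.9977 = 0.991624.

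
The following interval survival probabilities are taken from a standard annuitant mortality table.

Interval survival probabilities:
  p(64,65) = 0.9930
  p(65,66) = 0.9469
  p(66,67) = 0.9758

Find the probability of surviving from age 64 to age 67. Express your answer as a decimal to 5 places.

0.91752

P(survive 64→67) = 0.9930 × 0.9469 × 0.9758.
= 0.917517.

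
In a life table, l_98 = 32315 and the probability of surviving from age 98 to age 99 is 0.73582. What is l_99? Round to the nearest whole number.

23778

l_99 = l_98 × p = 32315 × 0.73582 = 23778.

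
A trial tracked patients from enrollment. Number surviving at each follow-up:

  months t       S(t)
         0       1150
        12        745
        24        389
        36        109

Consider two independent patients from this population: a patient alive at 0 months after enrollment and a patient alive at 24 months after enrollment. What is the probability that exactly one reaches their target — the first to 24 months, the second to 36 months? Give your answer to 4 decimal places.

p₁ = S(24)/S(0) = 389/1150 = 0.338261; p₂ = S(36)/S(24) = 109/389 = 0.280206.
P(exactly one) = p₁(1−p₂) + (1−p₁)p₂ = 0.243478 + 0.185423 = 0.428901.

0.4289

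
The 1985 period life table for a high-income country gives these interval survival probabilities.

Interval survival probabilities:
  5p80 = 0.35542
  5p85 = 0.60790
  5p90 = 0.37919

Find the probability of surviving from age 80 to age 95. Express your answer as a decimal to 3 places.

The overall survival probability is 0.35542 × 0.60790 × 0.37919.
= 0.081928.

0.082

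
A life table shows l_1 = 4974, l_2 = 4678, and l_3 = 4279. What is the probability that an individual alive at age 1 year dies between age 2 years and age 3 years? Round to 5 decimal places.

0.08022

This is the probability of reaching 2 but not 3, conditional on being alive at 1: (l_2 − l_3) / l_1.
= (4678 − 4279) / 4974 = 399 / 4974 = 0.080217.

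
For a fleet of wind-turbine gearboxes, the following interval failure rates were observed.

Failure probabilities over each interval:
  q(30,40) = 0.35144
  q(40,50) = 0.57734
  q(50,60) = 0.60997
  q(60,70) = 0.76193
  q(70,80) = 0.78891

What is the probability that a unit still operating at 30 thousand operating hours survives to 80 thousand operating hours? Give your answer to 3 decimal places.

Survival from 30 to 80 is the product of surviving each interval: (1 − 0.35144) × (1 − 0.57734) × (1 − 0.60997) × (1 − 0.76193) × (1 − 0.78891).
= 0.64856 × 0.42266 × 0.39003 × 0.23807 × 0.21109 = 0.005373.

0.005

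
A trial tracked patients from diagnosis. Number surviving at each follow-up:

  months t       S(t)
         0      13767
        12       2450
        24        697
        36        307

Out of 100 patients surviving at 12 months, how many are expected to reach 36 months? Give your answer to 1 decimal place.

The relevant probability is 307/2450 = 0.125306.
Expected number = 100 × 0.125306 = 12.5.

12.5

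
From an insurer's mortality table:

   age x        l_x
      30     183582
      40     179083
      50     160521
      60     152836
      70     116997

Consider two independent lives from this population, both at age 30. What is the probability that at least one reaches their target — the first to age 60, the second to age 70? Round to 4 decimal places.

p₁ = l_60/l_30 = 152836/183582 = 0.832522; p₂ = l_70/l_30 = 116997/183582 = 0.637301.
P(at least one) = 1 − (1−p₁)(1−p₂) = 1 − 0.167478 × 0.362699 = 0.939256.

0.9393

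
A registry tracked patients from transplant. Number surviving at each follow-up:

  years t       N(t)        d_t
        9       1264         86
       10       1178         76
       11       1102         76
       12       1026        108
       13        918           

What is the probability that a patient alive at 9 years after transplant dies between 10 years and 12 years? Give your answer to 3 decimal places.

This is the probability of reaching 10 but not 12, conditional on being alive at 9: (N(10) − N(12)) / N(9).
= (1178 − 1026) / 1264 = 152 / 1264 = 0.120253.

0.120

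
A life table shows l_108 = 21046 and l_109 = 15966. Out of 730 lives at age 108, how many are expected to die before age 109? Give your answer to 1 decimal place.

176.2

The relevant probability is 1 − 15966/21046 = 0.241376.
Expected number = 730 × 0.241376 = 176.2.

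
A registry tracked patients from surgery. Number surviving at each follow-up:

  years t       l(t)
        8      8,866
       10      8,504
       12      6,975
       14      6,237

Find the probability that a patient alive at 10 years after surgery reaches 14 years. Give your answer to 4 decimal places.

The conditional survival probability is l(14)/l(10) = 6,237/8,504 = 0.733420.

0.7334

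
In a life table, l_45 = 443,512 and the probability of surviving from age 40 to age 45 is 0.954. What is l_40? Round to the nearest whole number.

l_40 = l_45 / p = 443,512 / 0.954 = 464897.

464897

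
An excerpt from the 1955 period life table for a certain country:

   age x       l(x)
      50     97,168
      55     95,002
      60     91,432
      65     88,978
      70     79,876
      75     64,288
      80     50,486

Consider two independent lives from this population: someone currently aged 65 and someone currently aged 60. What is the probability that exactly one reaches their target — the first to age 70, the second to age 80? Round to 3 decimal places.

0.459

p₁ = l(70)/l(65) = 79,876/88,978 = 0.897705; p₂ = l(80)/l(60) = 50,486/91,432 = 0.552170.
P(exactly one) = p₁(1−p₂) + (1−p₁)p₂ = 0.402019 + 0.056484 = 0.458503.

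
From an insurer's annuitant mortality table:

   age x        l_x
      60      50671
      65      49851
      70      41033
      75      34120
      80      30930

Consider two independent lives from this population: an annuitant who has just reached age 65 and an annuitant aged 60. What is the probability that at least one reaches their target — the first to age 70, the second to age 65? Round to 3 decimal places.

0.997

p₁ = l_70/l_65 = 41033/49851 = 0.823113; p₂ = l_65/l_60 = 49851/50671 = 0.983817.
P(at least one) = 1 − (1−p₁)(1−p₂) = 1 − 0.176887 × 0.016183 = 0.997137.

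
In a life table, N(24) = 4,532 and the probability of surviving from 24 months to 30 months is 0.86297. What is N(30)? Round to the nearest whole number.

3911

N(30) = N(24) × p = 4,532 × 0.86297 = 3911.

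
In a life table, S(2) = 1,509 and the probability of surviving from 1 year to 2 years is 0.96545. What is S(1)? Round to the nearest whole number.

S(1) = S(2) / p = 1,509 / 0.96545 = 1563.

1563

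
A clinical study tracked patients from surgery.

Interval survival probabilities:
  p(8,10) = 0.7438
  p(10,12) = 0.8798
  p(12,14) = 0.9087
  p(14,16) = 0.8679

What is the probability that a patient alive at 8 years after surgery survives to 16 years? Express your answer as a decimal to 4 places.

0.5161

Chaining the interval survival probabilities: 0.7438 × 0.8798 × 0.9087 × 0.8679.
= 0.516096.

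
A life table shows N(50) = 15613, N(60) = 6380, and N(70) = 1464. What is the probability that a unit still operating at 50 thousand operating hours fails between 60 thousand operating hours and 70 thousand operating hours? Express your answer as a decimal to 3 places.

0.315

This is the probability of reaching 60 but not 70, conditional on being operational at 50: (N(60) − N(70)) / N(50).
= (6380 − 1464) / 15613 = 4916 / 15613 = 0.314866.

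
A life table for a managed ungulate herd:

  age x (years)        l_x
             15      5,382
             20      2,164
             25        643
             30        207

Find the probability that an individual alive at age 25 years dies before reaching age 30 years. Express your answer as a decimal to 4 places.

0.6781

P(die before 30 | alive at 25) = 1 − l_30/l_25 = 1 − 207/643 = (436)/643 = 0.678072.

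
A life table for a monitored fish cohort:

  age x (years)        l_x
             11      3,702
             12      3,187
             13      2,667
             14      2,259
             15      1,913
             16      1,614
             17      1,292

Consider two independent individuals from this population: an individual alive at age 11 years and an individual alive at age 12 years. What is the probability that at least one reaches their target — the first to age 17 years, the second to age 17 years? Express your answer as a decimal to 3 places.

0.613

p₁ = l_17/l_11 = 1,292/3,702 = 0.349001; p₂ = l_17/l_12 = 1,292/3,187 = 0.405397.
P(at least one) = 1 − (1−p₁)(1−p₂) = 1 − 0.650999 × 0.594603 = 0.612914.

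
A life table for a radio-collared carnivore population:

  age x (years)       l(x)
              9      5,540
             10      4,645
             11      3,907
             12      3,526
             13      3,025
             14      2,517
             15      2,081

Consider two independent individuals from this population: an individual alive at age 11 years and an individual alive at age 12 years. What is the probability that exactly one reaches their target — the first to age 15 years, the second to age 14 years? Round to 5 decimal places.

p₁ = l(15)/l(11) = 2,081/3,907 = 0.532634; p₂ = l(14)/l(12) = 2,517/3,526 = 0.713840.
P(exactly one) = p₁(1−p₂) + (1−p₁)p₂ = 0.152419 + 0.333625 = 0.486043.

0.48604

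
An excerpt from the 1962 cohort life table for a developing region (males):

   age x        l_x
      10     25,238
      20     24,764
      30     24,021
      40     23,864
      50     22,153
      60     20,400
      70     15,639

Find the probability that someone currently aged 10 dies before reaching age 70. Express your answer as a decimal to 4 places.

P(die before 70 | alive at 10) = 1 − l_70/l_10 = 1 − 15,639/25,238 = (9,599)/25,238 = 0.380339.

0.3803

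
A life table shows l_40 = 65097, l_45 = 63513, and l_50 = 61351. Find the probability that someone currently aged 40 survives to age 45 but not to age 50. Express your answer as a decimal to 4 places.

0.0332

We want 5|5q40 = (l_45 − l_50)/l_40.
This is the probability of reaching 45 but not 50, conditional on being alive at 40: (l_45 − l_50) / l_40.
= (63513 − 61351) / 65097 = 2162 / 65097 = 0.033212.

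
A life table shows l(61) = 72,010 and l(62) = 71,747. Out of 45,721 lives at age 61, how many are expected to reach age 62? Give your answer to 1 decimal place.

45554.0

The relevant probability is 71,747/72,010 = 0.996348.
Expected number = 45,721 × 0.996348 = 45554.0.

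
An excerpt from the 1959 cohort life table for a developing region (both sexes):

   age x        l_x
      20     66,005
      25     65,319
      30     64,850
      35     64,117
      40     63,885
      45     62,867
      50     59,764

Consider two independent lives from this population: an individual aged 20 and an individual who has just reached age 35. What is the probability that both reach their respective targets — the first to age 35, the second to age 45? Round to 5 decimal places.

p₁ = l_35/l_20 = 64,117/66,005 = 0.971396; p₂ = l_45/l_35 = 62,867/64,117 = 0.980504.
P(both) = p₁ × p₂ = 0.971396 × 0.980504 = 0.952458.

0.95246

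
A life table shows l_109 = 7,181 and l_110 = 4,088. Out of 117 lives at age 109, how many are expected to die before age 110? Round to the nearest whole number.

The relevant probability is 1 − 4,088/7,181 = 0.430720.
Expected number = 117 × 0.430720 = 50.

50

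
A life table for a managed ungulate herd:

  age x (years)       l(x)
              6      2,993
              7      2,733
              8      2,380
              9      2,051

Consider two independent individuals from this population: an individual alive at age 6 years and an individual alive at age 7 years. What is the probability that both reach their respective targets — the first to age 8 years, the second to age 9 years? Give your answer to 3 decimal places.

p₁ = l(8)/l(6) = 2,380/2,993 = 0.795189; p₂ = l(9)/l(7) = 2,051/2,733 = 0.750457.
P(both) = p₁ × p₂ = 0.795189 × 0.750457 = 0.596755.

0.597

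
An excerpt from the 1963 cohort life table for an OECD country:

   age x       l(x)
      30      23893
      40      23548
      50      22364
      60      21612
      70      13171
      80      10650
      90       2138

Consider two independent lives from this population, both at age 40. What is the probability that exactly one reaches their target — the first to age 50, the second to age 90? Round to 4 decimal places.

0.8681

p₁ = l(50)/l(40) = 22364/23548 = 0.949720; p₂ = l(90)/l(40) = 2138/23548 = 0.090793.
P(exactly one) = p₁(1−p₂) + (1−p₁)p₂ = 0.863492 + 0.004565 = 0.868057.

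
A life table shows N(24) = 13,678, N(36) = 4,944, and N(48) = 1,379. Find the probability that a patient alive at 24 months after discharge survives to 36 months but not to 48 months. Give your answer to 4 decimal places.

This is the probability of reaching 36 but not 48, conditional on being alive at 24: (N(36) − N(48)) / N(24).
= (4,944 − 1,379) / 13,678 = 3,565 / 13,678 = 0.260638.

0.2606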